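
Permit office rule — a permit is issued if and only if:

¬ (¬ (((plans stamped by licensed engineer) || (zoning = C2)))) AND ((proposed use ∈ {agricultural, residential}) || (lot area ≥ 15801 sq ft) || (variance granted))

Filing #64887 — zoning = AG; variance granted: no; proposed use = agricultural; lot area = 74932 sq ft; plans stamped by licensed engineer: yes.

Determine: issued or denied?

Atomic conditions:
  plans stamped by licensed engineer: yes → true
  zoning = C2: AG == C2 is false
  proposed use ∈ {agricultural, residential}: agricultural is in the set → true
  lot area ≥ 15801 sq ft: 74932 ≥ 15801 is true
  variance granted: no → false
Combine:
[1.1.1] true OR false = true
[1.1] NOT true = false
[1] NOT false = true
[2] true OR true OR false = true
[root] true AND true = true
Overall: true → issued

Issued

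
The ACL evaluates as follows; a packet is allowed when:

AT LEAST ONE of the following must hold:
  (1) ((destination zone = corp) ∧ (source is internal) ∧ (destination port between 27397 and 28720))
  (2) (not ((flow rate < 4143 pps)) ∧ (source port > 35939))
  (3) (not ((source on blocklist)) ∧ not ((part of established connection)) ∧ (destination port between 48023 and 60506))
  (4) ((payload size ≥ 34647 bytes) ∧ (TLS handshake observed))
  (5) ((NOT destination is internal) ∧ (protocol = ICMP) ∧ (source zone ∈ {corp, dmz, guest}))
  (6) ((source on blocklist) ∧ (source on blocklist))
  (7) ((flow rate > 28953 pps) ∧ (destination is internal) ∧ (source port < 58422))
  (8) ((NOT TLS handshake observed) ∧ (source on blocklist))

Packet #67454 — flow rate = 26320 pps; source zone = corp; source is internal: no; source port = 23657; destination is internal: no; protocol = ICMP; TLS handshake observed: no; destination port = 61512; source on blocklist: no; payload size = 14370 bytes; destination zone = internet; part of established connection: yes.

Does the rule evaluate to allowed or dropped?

Atomic conditions:
  destination zone = corp: internet == corp is false
  source is internal: no → false
  destination port between 27397 and 28720: 61512 in [27397, 28720] is false
  flow rate < 4143 pps: 26320 < 4143 is false
  source port > 35939: 23657 > 35939 is false
  source on blocklist: no → false
  part of established connection: yes → true
  destination port between 48023 and 60506: 61512 in [48023, 60506] is false
  payload size ≥ 34647 bytes: 14370 ≥ 34647 is false
  TLS handshake observed: no → false
  NOT destination is internal: no → true
  protocol = ICMP: ICMP == ICMP is true
  source zone ∈ {corp, dmz, guest}: corp is in the set → true
  flow rate > 28953 pps: 26320 > 28953 is false
  destination is internal: no → false
  source port < 58422: 23657 < 58422 is true
  NOT TLS handshake observed: no → true
Combine:
[1] false AND false AND false = false
[2.1] NOT false = true
[2] true AND false = false
[3.1] NOT false = true
[3.2] NOT true = false
[3] true AND false AND false = false
[4] false AND false = false
[5] true AND true AND true = true
[6] false AND false = false
[7] false AND false AND true = false
[8] true AND false = false
[root] false OR false OR false OR false OR true OR false OR false OR false = true
Overall: true → allowed

Allowed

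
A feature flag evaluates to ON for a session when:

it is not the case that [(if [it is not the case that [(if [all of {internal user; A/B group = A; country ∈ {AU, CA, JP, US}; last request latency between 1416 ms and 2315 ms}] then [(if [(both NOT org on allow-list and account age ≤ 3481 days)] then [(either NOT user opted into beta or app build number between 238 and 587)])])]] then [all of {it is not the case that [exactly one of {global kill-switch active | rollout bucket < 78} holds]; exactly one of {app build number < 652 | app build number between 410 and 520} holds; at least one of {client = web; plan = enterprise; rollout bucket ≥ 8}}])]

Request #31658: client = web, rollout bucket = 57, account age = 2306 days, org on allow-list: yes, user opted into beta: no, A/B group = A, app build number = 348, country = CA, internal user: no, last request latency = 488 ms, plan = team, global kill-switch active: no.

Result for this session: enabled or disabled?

Disabled

Atomic conditions:
  internal user: no → false
  A/B group = A: A == A is true
  country ∈ {AU, CA, JP, US}: CA is in the set → true
  last request latency between 1416 ms and 2315 ms: 488 in [1416, 2315] is false
  NOT org on allow-list: yes → false
  account age ≤ 3481 days: 2306 ≤ 3481 is true
  NOT user opted into beta: no → true
  app build number between 238 and 587: 348 in [238, 587] is true
  global kill-switch active: no → false
  rollout bucket < 78: 57 < 78 is true
  app build number < 652: 348 < 652 is true
  app build number between 410 and 520: 348 in [410, 520] is false
  client = web: web == web is true
  plan = enterprise: team == enterprise is false
  rollout bucket ≥ 8: 57 ≥ 8 is true
Combine:
[1.1.1.1] false AND true AND true AND false = false
[1.1.1.2.1] false AND true = false
[1.1.1.2.2] true OR true = true
[1.1.1.2] false → true (antecedent false ⇒ implication holds) = true
[1.1.1] false → true (antecedent false ⇒ implication holds) = true
[1.1] NOT true = false
[1.2.1.1] exactly-one(false, true) = true
[1.2.1] NOT true = false
[1.2.2] exactly-one(true, false) = true
[1.2.3] true OR false OR true = true
[1.2] false AND true AND true = false
[1] false → false (antecedent false ⇒ implication holds) = true
[root] NOT true = false
Overall: false → disabled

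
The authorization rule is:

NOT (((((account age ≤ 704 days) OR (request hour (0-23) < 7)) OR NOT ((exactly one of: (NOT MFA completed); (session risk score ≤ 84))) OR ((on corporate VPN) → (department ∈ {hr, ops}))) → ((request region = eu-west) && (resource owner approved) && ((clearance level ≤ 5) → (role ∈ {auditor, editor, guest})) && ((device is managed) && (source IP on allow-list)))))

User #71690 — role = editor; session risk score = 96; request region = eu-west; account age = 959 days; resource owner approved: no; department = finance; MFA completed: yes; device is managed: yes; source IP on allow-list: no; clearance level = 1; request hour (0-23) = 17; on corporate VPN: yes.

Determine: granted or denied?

Granted

Atomic conditions:
  account age ≤ 704 days: 959 ≤ 704 is false
  request hour (0-23) < 7: 17 < 7 is false
  NOT MFA completed: yes → false
  session risk score ≤ 84: 96 ≤ 84 is false
  on corporate VPN: yes → true
  department ∈ {hr, ops}: finance is not in the set → false
  request region = eu-west: eu-west == eu-west is true
  resource owner approved: no → false
  clearance level ≤ 5: 1 ≤ 5 is true
  role ∈ {auditor, editor, guest}: editor is in the set → true
  device is managed: yes → true
  source IP on allow-list: no → false
Combine:
[1.1.1] false OR false = false
[1.1.2.1] exactly-one(false, false) = false
[1.1.2] NOT false = true
[1.1.3] true → false = false
[1.1] false OR true OR false = true
[1.2.3] true → true = true
[1.2.4] true AND false = false
[1.2] true AND false AND true AND false = false
[1] true → false = false
[root] NOT false = true
Overall: true → granted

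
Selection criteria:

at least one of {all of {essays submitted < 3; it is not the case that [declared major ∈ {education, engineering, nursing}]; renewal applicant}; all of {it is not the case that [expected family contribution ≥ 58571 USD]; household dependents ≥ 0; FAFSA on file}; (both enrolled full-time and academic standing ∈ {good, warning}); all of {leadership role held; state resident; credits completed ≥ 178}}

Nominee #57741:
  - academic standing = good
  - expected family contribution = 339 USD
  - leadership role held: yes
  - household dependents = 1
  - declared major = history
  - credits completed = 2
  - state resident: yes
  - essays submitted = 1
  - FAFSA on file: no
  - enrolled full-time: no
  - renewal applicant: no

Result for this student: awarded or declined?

Declined

Atomic conditions:
  essays submitted < 3: 1 < 3 is true
  declared major ∈ {education, engineering, nursing}: history is not in the set → false
  renewal applicant: no → false
  expected family contribution ≥ 58571 USD: 339 ≥ 58571 is false
  household dependents ≥ 0: 1 ≥ 0 is true
  FAFSA on file: no → false
  enrolled full-time: no → false
  academic standing ∈ {good, warning}: good is in the set → true
  leadership role held: yes → true
  state resident: yes → true
  credits completed ≥ 178: 2 ≥ 178 is false
Combine:
[1.2] NOT false = true
[1] true AND true AND false = false
[2.1] NOT false = true
[2] true AND true AND false = false
[3] false AND true = false
[4] true AND true AND false = false
[root] false OR false OR false OR false = false
Overall: false → declined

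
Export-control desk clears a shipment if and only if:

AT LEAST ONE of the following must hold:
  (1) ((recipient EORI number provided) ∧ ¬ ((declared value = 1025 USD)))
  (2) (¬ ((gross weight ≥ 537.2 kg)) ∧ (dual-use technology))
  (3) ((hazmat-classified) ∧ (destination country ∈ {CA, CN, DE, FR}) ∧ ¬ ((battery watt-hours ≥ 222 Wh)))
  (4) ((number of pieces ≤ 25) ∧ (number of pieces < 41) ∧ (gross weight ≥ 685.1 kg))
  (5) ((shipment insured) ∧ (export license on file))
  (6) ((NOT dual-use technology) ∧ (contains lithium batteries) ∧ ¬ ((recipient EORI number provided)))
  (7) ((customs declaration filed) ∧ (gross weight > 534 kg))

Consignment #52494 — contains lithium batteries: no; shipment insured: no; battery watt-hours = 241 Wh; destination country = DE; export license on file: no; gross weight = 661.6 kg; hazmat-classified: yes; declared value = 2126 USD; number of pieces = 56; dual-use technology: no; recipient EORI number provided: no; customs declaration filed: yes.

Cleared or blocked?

Atomic conditions:
  recipient EORI number provided: no → false
  declared value = 1025 USD: 2126 == 1025 is false
  gross weight ≥ 537.2 kg: 661.6 ≥ 537.2 is true
  dual-use technology: no → false
  hazmat-classified: yes → true
  destination country ∈ {CA, CN, DE, FR}: DE is in the set → true
  battery watt-hours ≥ 222 Wh: 241 ≥ 222 is true
  number of pieces ≤ 25: 56 ≤ 25 is false
  number of pieces < 41: 56 < 41 is false
  gross weight ≥ 685.1 kg: 661.6 ≥ 685.1 is false
  shipment insured: no → false
  export license on file: no → false
  NOT dual-use technology: no → true
  contains lithium batteries: no → false
  customs declaration filed: yes → true
  gross weight > 534 kg: 661.6 > 534 is true
Combine:
[1.2] NOT false = true
[1] false AND true = false
[2.1] NOT true = false
[2] false AND false = false
[3.3] NOT true = false
[3] true AND true AND false = false
[4] false AND false AND false = false
[5] false AND false = false
[6.3] NOT false = true
[6] true AND false AND true = false
[7] true AND true = true
[root] false OR false OR false OR false OR false OR false OR true = true
Overall: true → cleared

Cleared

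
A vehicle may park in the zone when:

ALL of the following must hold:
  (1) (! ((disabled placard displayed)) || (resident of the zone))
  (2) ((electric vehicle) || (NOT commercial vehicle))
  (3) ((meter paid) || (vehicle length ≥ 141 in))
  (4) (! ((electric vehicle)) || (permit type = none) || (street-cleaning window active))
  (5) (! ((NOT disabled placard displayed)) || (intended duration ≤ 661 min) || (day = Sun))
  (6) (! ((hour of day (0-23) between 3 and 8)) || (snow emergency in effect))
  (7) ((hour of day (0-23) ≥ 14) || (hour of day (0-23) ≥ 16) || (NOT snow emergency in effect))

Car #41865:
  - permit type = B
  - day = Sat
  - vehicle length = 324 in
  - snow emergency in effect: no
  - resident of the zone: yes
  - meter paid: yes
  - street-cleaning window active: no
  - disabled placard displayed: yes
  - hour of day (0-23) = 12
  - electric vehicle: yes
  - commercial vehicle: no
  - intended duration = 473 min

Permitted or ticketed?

Atomic conditions:
  disabled placard displayed: yes → true
  resident of the zone: yes → true
  electric vehicle: yes → true
  NOT commercial vehicle: no → true
  meter paid: yes → true
  vehicle length ≥ 141 in: 324 ≥ 141 is true
  permit type = none: B == none is false
  street-cleaning window active: no → false
  NOT disabled placard displayed: yes → false
  intended duration ≤ 661 min: 473 ≤ 661 is true
  day = Sun: Sat == Sun is false
  hour of day (0-23) between 3 and 8: 12 in [3, 8] is false
  snow emergency in effect: no → false
  hour of day (0-23) ≥ 14: 12 ≥ 14 is false
  hour of day (0-23) ≥ 16: 12 ≥ 16 is false
  NOT snow emergency in effect: no → true
Combine:
[1.1] NOT true = false
[1] false OR true = true
[2] true OR true = true
[3] true OR true = true
[4.1] NOT true = false
[4] false OR false OR false = false
[5.1] NOT false = true
[5] true OR true OR false = true
[6.1] NOT false = true
[6] true OR false = true
[7] false OR false OR true = true
[root] true AND true AND true AND false AND true AND true AND true = false
Overall: false → ticketed

Ticketed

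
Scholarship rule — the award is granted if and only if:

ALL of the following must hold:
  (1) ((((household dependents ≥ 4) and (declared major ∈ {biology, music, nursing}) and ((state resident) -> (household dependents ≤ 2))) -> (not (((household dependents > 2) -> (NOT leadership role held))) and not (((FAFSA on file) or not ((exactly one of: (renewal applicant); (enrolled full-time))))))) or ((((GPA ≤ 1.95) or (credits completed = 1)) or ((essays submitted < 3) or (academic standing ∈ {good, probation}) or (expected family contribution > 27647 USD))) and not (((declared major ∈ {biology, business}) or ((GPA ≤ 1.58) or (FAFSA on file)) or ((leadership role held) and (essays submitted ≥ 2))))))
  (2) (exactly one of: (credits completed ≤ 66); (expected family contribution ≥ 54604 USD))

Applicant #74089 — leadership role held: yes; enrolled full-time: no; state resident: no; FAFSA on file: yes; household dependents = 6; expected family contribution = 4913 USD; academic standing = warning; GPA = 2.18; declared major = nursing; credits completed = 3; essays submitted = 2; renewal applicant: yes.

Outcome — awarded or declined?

Atomic conditions:
  household dependents ≥ 4: 6 ≥ 4 is true
  declared major ∈ {biology, music, nursing}: nursing is in the set → true
  state resident: no → false
  household dependents ≤ 2: 6 ≤ 2 is false
  household dependents > 2: 6 > 2 is true
  NOT leadership role held: yes → false
  FAFSA on file: yes → true
  renewal applicant: yes → true
  enrolled full-time: no → false
  GPA ≤ 1.95: 2.18 ≤ 1.95 is false
  credits completed = 1: 3 == 1 is false
  essays submitted < 3: 2 < 3 is true
  academic standing ∈ {good, probation}: warning is not in the set → false
  expected family contribution > 27647 USD: 4913 > 27647 is false
  declared major ∈ {biology, business}: nursing is not in the set → false
  GPA ≤ 1.58: 2.18 ≤ 1.58 is false
  leadership role held: yes → true
  essays submitted ≥ 2: 2 ≥ 2 is true
  credits completed ≤ 66: 3 ≤ 66 is true
  expected family contribution ≥ 54604 USD: 4913 ≥ 54604 is false
Combine:
[1.1.1.3] false → false (antecedent false ⇒ implication holds) = true
[1.1.1] true AND true AND true = true
[1.1.2.1.1] true → false = false
[1.1.2.1] NOT false = true
[1.1.2.2.1.2.1] exactly-one(true, false) = true
[1.1.2.2.1.2] NOT true = false
[1.1.2.2.1] true OR false = true
[1.1.2.2] NOT true = false
[1.1.2] true AND false = false
[1.1] true → false = false
[1.2.1.1] false OR false = false
[1.2.1.2] true OR false OR false = true
[1.2.1] false OR true = true
[1.2.2.1.2] false OR true = true
[1.2.2.1.3] true AND true = true
[1.2.2.1] false OR true OR true = true
[1.2.2] NOT true = false
[1.2] true AND false = false
[1] false OR false = false
[2] exactly-one(true, false) = true
[root] false AND true = false
Overall: false → declined

Declined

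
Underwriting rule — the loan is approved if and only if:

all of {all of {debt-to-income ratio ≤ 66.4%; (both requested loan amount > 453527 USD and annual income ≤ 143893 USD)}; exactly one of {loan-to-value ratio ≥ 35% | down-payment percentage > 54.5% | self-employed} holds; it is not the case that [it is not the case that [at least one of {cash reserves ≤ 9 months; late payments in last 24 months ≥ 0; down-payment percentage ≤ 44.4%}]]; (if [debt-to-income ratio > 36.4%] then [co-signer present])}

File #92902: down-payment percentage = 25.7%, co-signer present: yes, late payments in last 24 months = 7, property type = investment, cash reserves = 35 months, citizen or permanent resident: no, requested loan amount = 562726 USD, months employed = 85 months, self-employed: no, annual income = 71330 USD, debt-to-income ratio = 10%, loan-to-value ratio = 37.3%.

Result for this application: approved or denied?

Approved

Atomic conditions:
  debt-to-income ratio ≤ 66.4%: 10 ≤ 66.4 is true
  requested loan amount > 453527 USD: 562726 > 453527 is true
  annual income ≤ 143893 USD: 71330 ≤ 143893 is true
  loan-to-value ratio ≥ 35%: 37.3 ≥ 35 is true
  down-payment percentage > 54.5%: 25.7 > 54.5 is false
  self-employed: no → false
  cash reserves ≤ 9 months: 35 ≤ 9 is false
  late payments in last 24 months ≥ 0: 7 ≥ 0 is true
  down-payment percentage ≤ 44.4%: 25.7 ≤ 44.4 is true
  debt-to-income ratio > 36.4%: 10 > 36.4 is false
  co-signer present: yes → true
Combine:
[1.2] true AND true = true
[1] true AND true = true
[2] exactly-one(true, false, false) = true
[3.1.1] false OR true OR true = true
[3.1] NOT true = false
[3] NOT false = true
[4] false → true (antecedent false ⇒ implication holds) = true
[root] true AND true AND true AND true = true
Overall: true → approved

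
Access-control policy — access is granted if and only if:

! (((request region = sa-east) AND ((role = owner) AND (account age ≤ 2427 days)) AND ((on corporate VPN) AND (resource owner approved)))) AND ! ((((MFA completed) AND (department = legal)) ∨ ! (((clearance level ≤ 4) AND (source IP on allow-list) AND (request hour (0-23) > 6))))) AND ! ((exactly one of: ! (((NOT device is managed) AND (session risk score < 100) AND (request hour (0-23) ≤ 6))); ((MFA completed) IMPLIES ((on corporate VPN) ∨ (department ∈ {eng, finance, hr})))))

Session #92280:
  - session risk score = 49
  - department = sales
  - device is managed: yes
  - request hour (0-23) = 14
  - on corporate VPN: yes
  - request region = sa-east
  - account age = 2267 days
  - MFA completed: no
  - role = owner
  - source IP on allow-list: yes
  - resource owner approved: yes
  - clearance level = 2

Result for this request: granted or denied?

Atomic conditions:
  request region = sa-east: sa-east == sa-east is true
  role = owner: owner == owner is true
  account age ≤ 2427 days: 2267 ≤ 2427 is true
  on corporate VPN: yes → true
  resource owner approved: yes → true
  MFA completed: no → false
  department = legal: sales == legal is false
  clearance level ≤ 4: 2 ≤ 4 is true
  source IP on allow-list: yes → true
  request hour (0-23) > 6: 14 > 6 is true
  NOT device is managed: yes → false
  session risk score < 100: 49 < 100 is true
  request hour (0-23) ≤ 6: 14 ≤ 6 is false
  department ∈ {eng, finance, hr}: sales is not in the set → false
Combine:
[1.1.2] true AND true = true
[1.1.3] true AND true = true
[1.1] true AND true AND true = true
[1] NOT true = false
[2.1.1] false AND false = false
[2.1.2.1] true AND true AND true = true
[2.1.2] NOT true = false
[2.1] false OR false = false
[2] NOT false = true
[3.1.1.1] false AND true AND false = false
[3.1.1] NOT false = true
[3.1.2.2] true OR false = true
[3.1.2] false → true (antecedent false ⇒ implication holds) = true
[3.1] exactly-one(true, true) = false
[3] NOT false = true
[root] false AND true AND true = false
Overall: false → denied

Denied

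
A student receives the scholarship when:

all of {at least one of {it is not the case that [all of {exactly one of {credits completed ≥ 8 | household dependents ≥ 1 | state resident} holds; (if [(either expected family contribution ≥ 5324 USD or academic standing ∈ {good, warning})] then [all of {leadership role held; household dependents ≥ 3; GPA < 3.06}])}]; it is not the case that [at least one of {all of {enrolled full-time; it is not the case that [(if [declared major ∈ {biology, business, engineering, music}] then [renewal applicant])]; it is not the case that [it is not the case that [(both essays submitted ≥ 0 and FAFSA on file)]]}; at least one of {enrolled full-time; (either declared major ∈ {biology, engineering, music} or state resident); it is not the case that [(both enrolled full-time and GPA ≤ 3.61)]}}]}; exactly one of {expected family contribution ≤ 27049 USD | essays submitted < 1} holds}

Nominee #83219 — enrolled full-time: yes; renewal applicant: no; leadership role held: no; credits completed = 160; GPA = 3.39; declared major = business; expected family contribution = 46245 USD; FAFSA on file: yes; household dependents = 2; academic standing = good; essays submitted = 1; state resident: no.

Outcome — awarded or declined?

Declined

Atomic conditions:
  credits completed ≥ 8: 160 ≥ 8 is true
  household dependents ≥ 1: 2 ≥ 1 is true
  state resident: no → false
  expected family contribution ≥ 5324 USD: 46245 ≥ 5324 is true
  academic standing ∈ {good, warning}: good is in the set → true
  leadership role held: no → false
  household dependents ≥ 3: 2 ≥ 3 is false
  GPA < 3.06: 3.39 < 3.06 is false
  enrolled full-time: yes → true
  declared major ∈ {biology, business, engineering, music}: business is in the set → true
  renewal applicant: no → false
  essays submitted ≥ 0: 1 ≥ 0 is true
  FAFSA on file: yes → true
  declared major ∈ {biology, engineering, music}: business is not in the set → false
  GPA ≤ 3.61: 3.39 ≤ 3.61 is true
  expected family contribution ≤ 27049 USD: 46245 ≤ 27049 is false
  essays submitted < 1: 1 < 1 is false
Combine:
[1.1.1.1] exactly-one(true, true, false) = false
[1.1.1.2.1] true OR true = true
[1.1.1.2.2] false AND false AND false = false
[1.1.1.2] true → false = false
[1.1.1] false AND false = false
[1.1] NOT false = true
[1.2.1.1.2.1] true → false = false
[1.2.1.1.2] NOT false = true
[1.2.1.1.3.1.1] true AND true = true
[1.2.1.1.3.1] NOT true = false
[1.2.1.1.3] NOT false = true
[1.2.1.1] true AND true AND true = true
[1.2.1.2.2] false OR false = false
[1.2.1.2.3.1] true AND true = true
[1.2.1.2.3] NOT true = false
[1.2.1.2] true OR false OR false = true
[1.2.1] true OR true = true
[1.2] NOT true = false
[1] true OR false = true
[2] exactly-one(false, false) = false
[root] true AND false = false
Overall: false → declined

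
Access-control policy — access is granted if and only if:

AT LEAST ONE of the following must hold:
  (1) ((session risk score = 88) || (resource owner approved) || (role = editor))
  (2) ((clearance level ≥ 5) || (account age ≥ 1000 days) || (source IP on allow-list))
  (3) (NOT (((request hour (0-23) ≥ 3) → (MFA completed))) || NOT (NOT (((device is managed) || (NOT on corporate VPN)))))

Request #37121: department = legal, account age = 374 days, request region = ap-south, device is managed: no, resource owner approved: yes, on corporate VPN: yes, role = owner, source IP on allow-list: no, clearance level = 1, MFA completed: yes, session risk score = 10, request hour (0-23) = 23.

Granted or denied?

Granted

Atomic conditions:
  session risk score = 88: 10 == 88 is false
  resource owner approved: yes → true
  role = editor: owner == editor is false
  clearance level ≥ 5: 1 ≥ 5 is false
  account age ≥ 1000 days: 374 ≥ 1000 is false
  source IP on allow-list: no → false
  request hour (0-23) ≥ 3: 23 ≥ 3 is true
  MFA completed: yes → true
  device is managed: no → false
  NOT on corporate VPN: yes → false
Combine:
[1] false OR true OR false = true
[2] false OR false OR false = false
[3.1.1] true → true = true
[3.1] NOT true = false
[3.2.1.1] false OR false = false
[3.2.1] NOT false = true
[3.2] NOT true = false
[3] false OR false = false
[root] true OR false OR false = true
Overall: true → granted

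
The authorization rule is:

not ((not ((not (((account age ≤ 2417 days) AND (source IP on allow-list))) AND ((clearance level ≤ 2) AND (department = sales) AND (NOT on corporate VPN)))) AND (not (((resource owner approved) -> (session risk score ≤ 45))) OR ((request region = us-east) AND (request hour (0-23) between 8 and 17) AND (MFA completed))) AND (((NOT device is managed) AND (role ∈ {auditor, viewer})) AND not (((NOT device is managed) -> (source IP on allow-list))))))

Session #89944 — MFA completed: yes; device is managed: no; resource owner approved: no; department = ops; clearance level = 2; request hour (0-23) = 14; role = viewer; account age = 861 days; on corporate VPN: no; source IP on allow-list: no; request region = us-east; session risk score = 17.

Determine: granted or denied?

Denied

Atomic conditions:
  account age ≤ 2417 days: 861 ≤ 2417 is true
  source IP on allow-list: no → false
  clearance level ≤ 2: 2 ≤ 2 is true
  department = sales: ops == sales is false
  NOT on corporate VPN: no → true
  resource owner approved: no → false
  session risk score ≤ 45: 17 ≤ 45 is true
  request region = us-east: us-east == us-east is true
  request hour (0-23) between 8 and 17: 14 in [8, 17] is true
  MFA completed: yes → true
  NOT device is managed: no → true
  role ∈ {auditor, viewer}: viewer is in the set → true
Combine:
[1.1.1.1.1] true AND false = false
[1.1.1.1] NOT false = true
[1.1.1.2] true AND false AND true = false
[1.1.1] true AND false = false
[1.1] NOT false = true
[1.2.1.1] false → true (antecedent false ⇒ implication holds) = true
[1.2.1] NOT true = false
[1.2.2] true AND true AND true = true
[1.2] false OR true = true
[1.3.1] true AND true = true
[1.3.2.1] true → false = false
[1.3.2] NOT false = true
[1.3] true AND true = true
[1] true AND true AND true = true
[root] NOT true = false
Overall: false → denied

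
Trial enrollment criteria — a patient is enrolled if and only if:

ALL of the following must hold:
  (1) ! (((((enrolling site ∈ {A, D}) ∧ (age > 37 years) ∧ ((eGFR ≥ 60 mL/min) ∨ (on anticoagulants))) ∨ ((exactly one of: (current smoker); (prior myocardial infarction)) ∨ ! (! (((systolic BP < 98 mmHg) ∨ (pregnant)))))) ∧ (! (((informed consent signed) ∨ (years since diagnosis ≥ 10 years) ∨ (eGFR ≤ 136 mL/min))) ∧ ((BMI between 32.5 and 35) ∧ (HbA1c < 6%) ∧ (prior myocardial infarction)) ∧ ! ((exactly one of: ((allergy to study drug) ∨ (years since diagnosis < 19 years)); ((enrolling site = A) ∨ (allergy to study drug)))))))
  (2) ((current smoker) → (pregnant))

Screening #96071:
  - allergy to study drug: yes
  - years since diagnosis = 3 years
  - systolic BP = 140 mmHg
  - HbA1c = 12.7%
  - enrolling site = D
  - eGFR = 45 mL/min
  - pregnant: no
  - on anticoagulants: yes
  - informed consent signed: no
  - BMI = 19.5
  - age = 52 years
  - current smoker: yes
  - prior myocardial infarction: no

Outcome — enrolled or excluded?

Atomic conditions:
  enrolling site ∈ {A, D}: D is in the set → true
  age > 37 years: 52 > 37 is true
  eGFR ≥ 60 mL/min: 45 ≥ 60 is false
  on anticoagulants: yes → true
  current smoker: yes → true
  prior myocardial infarction: no → false
  systolic BP < 98 mmHg: 140 < 98 is false
  pregnant: no → false
  informed consent signed: no → false
  years since diagnosis ≥ 10 years: 3 ≥ 10 is false
  eGFR ≤ 136 mL/min: 45 ≤ 136 is true
  BMI between 32.5 and 35: 19.5 in [32.5, 35] is false
  HbA1c < 6%: 12.7 < 6 is false
  allergy to study drug: yes → true
  years since diagnosis < 19 years: 3 < 19 is true
  enrolling site = A: D == A is false
Combine:
[1.1.1.1.3] false OR true = true
[1.1.1.1] true AND true AND true = true
[1.1.1.2.1] exactly-one(true, false) = true
[1.1.1.2.2.1.1] false OR false = false
[1.1.1.2.2.1] NOT false = true
[1.1.1.2.2] NOT true = false
[1.1.1.2] true OR false = true
[1.1.1] true OR true = true
[1.1.2.1.1] false OR false OR true = true
[1.1.2.1] NOT true = false
[1.1.2.2] false AND false AND false = false
[1.1.2.3.1.1] true OR true = true
[1.1.2.3.1.2] false OR true = true
[1.1.2.3.1] exactly-one(true, true) = false
[1.1.2.3] NOT false = true
[1.1.2] false AND false AND true = false
[1.1] true AND false = false
[1] NOT false = true
[2] true → false = false
[root] true AND false = false
Overall: false → excluded

Excluded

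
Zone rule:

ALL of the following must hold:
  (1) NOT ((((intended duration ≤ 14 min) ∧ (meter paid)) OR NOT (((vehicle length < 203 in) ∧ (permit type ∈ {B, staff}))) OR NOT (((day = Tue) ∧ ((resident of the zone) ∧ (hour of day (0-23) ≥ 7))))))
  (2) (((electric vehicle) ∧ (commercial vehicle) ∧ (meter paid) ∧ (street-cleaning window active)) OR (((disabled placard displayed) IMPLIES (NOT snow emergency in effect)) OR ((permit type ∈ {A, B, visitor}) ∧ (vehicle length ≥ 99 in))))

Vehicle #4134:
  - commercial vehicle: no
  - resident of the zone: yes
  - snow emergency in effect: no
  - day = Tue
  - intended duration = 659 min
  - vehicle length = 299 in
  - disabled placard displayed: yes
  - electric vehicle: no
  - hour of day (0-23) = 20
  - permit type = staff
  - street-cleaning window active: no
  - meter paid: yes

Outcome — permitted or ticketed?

Ticketed

Atomic conditions:
  intended duration ≤ 14 min: 659 ≤ 14 is false
  meter paid: yes → true
  vehicle length < 203 in: 299 < 203 is false
  permit type ∈ {B, staff}: staff is in the set → true
  day = Tue: Tue == Tue is true
  resident of the zone: yes → true
  hour of day (0-23) ≥ 7: 20 ≥ 7 is true
  electric vehicle: no → false
  commercial vehicle: no → false
  street-cleaning window active: no → false
  disabled placard displayed: yes → true
  NOT snow emergency in effect: no → true
  permit type ∈ {A, B, visitor}: staff is not in the set → false
  vehicle length ≥ 99 in: 299 ≥ 99 is true
Combine:
[1.1.1] false AND true = false
[1.1.2.1] false AND true = false
[1.1.2] NOT false = true
[1.1.3.1.2] true AND true = true
[1.1.3.1] true AND true = true
[1.1.3] NOT true = false
[1.1] false OR true OR false = true
[1] NOT true = false
[2.1] false AND false AND true AND false = false
[2.2.1] true → true = true
[2.2.2] false AND true = false
[2.2] true OR false = true
[2] false OR true = true
[root] false AND true = false
Overall: false → ticketed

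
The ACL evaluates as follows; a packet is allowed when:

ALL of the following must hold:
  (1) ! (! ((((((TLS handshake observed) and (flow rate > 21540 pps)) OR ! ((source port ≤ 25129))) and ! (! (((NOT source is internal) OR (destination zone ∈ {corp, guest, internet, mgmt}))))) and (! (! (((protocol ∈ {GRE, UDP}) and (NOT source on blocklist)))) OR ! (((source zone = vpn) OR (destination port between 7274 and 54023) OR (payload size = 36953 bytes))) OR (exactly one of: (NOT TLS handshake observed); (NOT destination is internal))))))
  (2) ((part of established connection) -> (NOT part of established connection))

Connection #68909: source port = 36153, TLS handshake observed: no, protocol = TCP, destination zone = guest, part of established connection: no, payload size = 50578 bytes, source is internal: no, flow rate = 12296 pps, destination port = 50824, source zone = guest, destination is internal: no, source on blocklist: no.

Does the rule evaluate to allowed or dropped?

Dropped

Atomic conditions:
  TLS handshake observed: no → false
  flow rate > 21540 pps: 12296 > 21540 is false
  source port ≤ 25129: 36153 ≤ 25129 is false
  NOT source is internal: no → true
  destination zone ∈ {corp, guest, internet, mgmt}: guest is in the set → true
  protocol ∈ {GRE, UDP}: TCP is not in the set → false
  NOT source on blocklist: no → true
  source zone = vpn: guest == vpn is false
  destination port between 7274 and 54023: 50824 in [7274, 54023] is true
  payload size = 36953 bytes: 50578 == 36953 is false
  NOT TLS handshake observed: no → true
  NOT destination is internal: no → true
  part of established connection: no → false
  NOT part of established connection: no → true
Combine:
[1.1.1.1.1.1] false AND false = false
[1.1.1.1.1.2] NOT false = true
[1.1.1.1.1] false OR true = true
[1.1.1.1.2.1.1] true OR true = true
[1.1.1.1.2.1] NOT true = false
[1.1.1.1.2] NOT false = true
[1.1.1.1] true AND true = true
[1.1.1.2.1.1.1] false AND true = false
[1.1.1.2.1.1] NOT false = true
[1.1.1.2.1] NOT true = false
[1.1.1.2.2.1] false OR true OR false = true
[1.1.1.2.2] NOT true = false
[1.1.1.2.3] exactly-one(true, true) = false
[1.1.1.2] false OR false OR false = false
[1.1.1] true AND false = false
[1.1] NOT false = true
[1] NOT true = false
[2] false → true (antecedent false ⇒ implication holds) = true
[root] false AND true = false
Overall: false → dropped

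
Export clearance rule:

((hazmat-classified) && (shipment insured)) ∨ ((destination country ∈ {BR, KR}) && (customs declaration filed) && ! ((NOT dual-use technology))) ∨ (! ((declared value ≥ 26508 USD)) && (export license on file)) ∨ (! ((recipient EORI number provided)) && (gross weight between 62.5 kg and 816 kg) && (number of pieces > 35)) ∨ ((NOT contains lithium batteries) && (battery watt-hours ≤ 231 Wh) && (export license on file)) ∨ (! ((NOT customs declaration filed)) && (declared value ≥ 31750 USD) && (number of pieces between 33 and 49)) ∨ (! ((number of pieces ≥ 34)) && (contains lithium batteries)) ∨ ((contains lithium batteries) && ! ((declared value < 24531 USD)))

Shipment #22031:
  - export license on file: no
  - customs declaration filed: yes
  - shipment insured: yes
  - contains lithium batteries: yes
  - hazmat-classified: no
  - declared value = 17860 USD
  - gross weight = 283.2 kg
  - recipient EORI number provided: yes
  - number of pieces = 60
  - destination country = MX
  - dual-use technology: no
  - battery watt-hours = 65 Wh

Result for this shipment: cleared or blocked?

Atomic conditions:
  hazmat-classified: no → false
  shipment insured: yes → true
  destination country ∈ {BR, KR}: MX is not in the set → false
  customs declaration filed: yes → true
  NOT dual-use technology: no → true
  declared value ≥ 26508 USD: 17860 ≥ 26508 is false
  export license on file: no → false
  recipient EORI number provided: yes → true
  gross weight between 62.5 kg and 816 kg: 283.2 in [62.5, 816] is true
  number of pieces > 35: 60 > 35 is true
  NOT contains lithium batteries: yes → false
  battery watt-hours ≤ 231 Wh: 65 ≤ 231 is true
  NOT customs declaration filed: yes → false
  declared value ≥ 31750 USD: 17860 ≥ 31750 is false
  number of pieces between 33 and 49: 60 in [33, 49] is false
  number of pieces ≥ 34: 60 ≥ 34 is true
  contains lithium batteries: yes → true
  declared value < 24531 USD: 17860 < 24531 is true
Combine:
[1] false AND true = false
[2.3] NOT true = false
[2] false AND true AND false = false
[3.1] NOT false = true
[3] true AND false = false
[4.1] NOT true = false
[4] false AND true AND true = false
[5] false AND true AND false = false
[6.1] NOT false = true
[6] true AND false AND false = false
[7.1] NOT true = false
[7] false AND true = false
[8.2] NOT true = false
[8] true AND false = false
[root] false OR false OR false OR false OR false OR false OR false OR false = false
Overall: false → blocked

Blocked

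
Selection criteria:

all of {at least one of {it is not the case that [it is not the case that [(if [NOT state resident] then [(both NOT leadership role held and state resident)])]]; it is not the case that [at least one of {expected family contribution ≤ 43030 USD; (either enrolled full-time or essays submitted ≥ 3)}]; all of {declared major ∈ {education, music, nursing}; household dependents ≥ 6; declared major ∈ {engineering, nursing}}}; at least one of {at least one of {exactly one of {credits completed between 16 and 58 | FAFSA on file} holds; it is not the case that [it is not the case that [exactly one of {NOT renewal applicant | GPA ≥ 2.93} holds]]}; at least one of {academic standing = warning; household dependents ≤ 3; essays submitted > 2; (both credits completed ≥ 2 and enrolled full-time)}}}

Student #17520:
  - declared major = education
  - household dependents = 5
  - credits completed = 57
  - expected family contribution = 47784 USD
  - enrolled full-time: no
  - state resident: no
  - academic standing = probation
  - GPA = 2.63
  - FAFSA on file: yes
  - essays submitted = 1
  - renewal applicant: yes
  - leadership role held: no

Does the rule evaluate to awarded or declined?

Declined

Atomic conditions:
  NOT state resident: no → true
  NOT leadership role held: no → true
  state resident: no → false
  expected family contribution ≤ 43030 USD: 47784 ≤ 43030 is false
  enrolled full-time: no → false
  essays submitted ≥ 3: 1 ≥ 3 is false
  declared major ∈ {education, music, nursing}: education is in the set → true
  household dependents ≥ 6: 5 ≥ 6 is false
  declared major ∈ {engineering, nursing}: education is not in the set → false
  credits completed between 16 and 58: 57 in [16, 58] is true
  FAFSA on file: yes → true
  NOT renewal applicant: yes → false
  GPA ≥ 2.93: 2.63 ≥ 2.93 is false
  academic standing = warning: probation == warning is false
  household dependents ≤ 3: 5 ≤ 3 is false
  essays submitted > 2: 1 > 2 is false
  credits completed ≥ 2: 57 ≥ 2 is true
Combine:
[1.1.1.1.2] true AND false = false
[1.1.1.1] true → false = false
[1.1.1] NOT false = true
[1.1] NOT true = false
[1.2.1.2] false OR false = false
[1.2.1] false OR false = false
[1.2] NOT false = true
[1.3] true AND false AND false = false
[1] false OR true OR false = true
[2.1.1] exactly-one(true, true) = false
[2.1.2.1.1] exactly-one(false, false) = false
[2.1.2.1] NOT false = true
[2.1.2] NOT true = false
[2.1] false OR false = false
[2.2.4] true AND false = false
[2.2] false OR false OR false OR false = false
[2] false OR false = false
[root] true AND false = false
Overall: false → declined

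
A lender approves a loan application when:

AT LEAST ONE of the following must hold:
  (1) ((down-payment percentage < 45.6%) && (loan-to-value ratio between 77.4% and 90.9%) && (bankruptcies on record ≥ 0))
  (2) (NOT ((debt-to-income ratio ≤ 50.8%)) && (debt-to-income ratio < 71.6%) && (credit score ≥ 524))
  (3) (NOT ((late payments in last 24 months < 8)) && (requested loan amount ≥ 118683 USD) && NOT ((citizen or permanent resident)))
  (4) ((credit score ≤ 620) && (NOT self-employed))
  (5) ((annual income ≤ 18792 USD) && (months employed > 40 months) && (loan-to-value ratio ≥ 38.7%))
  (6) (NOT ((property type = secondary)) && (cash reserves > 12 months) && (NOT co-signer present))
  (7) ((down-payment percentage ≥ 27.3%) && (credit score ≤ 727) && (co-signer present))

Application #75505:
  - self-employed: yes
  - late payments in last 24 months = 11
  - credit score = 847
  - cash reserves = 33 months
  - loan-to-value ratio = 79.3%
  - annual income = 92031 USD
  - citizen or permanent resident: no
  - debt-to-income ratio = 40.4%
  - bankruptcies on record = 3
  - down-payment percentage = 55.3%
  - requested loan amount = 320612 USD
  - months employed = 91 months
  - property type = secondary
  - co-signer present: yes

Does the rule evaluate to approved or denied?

Approved

Atomic conditions:
  down-payment percentage < 45.6%: 55.3 < 45.6 is false
  loan-to-value ratio between 77.4% and 90.9%: 79.3 in [77.4, 90.9] is true
  bankruptcies on record ≥ 0: 3 ≥ 0 is true
  debt-to-income ratio ≤ 50.8%: 40.4 ≤ 50.8 is true
  debt-to-income ratio < 71.6%: 40.4 < 71.6 is true
  credit score ≥ 524: 847 ≥ 524 is true
  late payments in last 24 months < 8: 11 < 8 is false
  requested loan amount ≥ 118683 USD: 320612 ≥ 118683 is true
  citizen or permanent resident: no → false
  credit score ≤ 620: 847 ≤ 620 is false
  NOT self-employed: yes → false
  annual income ≤ 18792 USD: 92031 ≤ 18792 is false
  months employed > 40 months: 91 > 40 is true
  loan-to-value ratio ≥ 38.7%: 79.3 ≥ 38.7 is true
  property type = secondary: secondary == secondary is true
  cash reserves > 12 months: 33 > 12 is true
  NOT co-signer present: yes → false
  down-payment percentage ≥ 27.3%: 55.3 ≥ 27.3 is true
  credit score ≤ 727: 847 ≤ 727 is false
  co-signer present: yes → true
Combine:
[1] false AND true AND true = false
[2.1] NOT true = false
[2] false AND true AND true = false
[3.1] NOT false = true
[3.3] NOT false = true
[3] true AND true AND true = true
[4] false AND false = false
[5] false AND true AND true = false
[6.1] NOT true = false
[6] false AND true AND false = false
[7] true AND false AND true = false
[root] false OR false OR true OR false OR false OR false OR false = true
Overall: true → approved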